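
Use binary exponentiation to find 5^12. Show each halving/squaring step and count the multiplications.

Computing 5^12 by squaring (build up from 5^1; each line after the first costs one multiplication):

5^1 = 5
5^2 = (5^1)^2 = 5^2 = 25
5^3 = 5 * 5^2 = 5 * 25 = 125
5^6 = (5^3)^2 = 125^2 = 15625
5^12 = (5^6)^2 = 15625^2 = 244140625

Result: 244140625
Multiplications needed: 4 (4 lines after 5^1)

5^12 = 244140625. Using exponentiation by squaring, this requires 4 multiplications. The key idea: if the exponent is even, square the half-power; if odd, multiply by the base once.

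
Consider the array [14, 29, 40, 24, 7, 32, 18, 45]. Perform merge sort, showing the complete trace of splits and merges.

Merge sort trace:

Split: [14, 29, 40, 24, 7, 32, 18, 45] -> [14, 29, 40, 24] and [7, 32, 18, 45]
  Split: [14, 29, 40, 24] -> [14, 29] and [40, 24]
    Split: [14, 29] -> [14] and [29]
    Merge: [14] + [29] -> [14, 29]
    Split: [40, 24] -> [40] and [24]
    Merge: [40] + [24] -> [24, 40]
  Merge: [14, 29] + [24, 40] -> [14, 24, 29, 40]
  Split: [7, 32, 18, 45] -> [7, 32] and [18, 45]
    Split: [7, 32] -> [7] and [32]
    Merge: [7] + [32] -> [7, 32]
    Split: [18, 45] -> [18] and [45]
    Merge: [18] + [45] -> [18, 45]
  Merge: [7, 32] + [18, 45] -> [7, 18, 32, 45]
Merge: [14, 24, 29, 40] + [7, 18, 32, 45] -> [7, 14, 18, 24, 29, 32, 40, 45]

Final sorted array: [7, 14, 18, 24, 29, 32, 40, 45]

The merge sort proceeds by recursively splitting the array and merging sorted halves.
After all merges, the sorted array is [7, 14, 18, 24, 29, 32, 40, 45].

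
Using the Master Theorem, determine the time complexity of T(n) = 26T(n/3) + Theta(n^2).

Master Theorem for T(n) = 26T(n/3) + O(n^2):

a = 26, b = 3, c = 2
log_b(a) = log_3(26) = 2.9656

Case 1: c = 2 < log_3(26) = 2.9656
T(n) = O(n^(log_3 26))

For T(n) = 26T(n/3) + O(n^2): log_3(26) = 2.9656. This is Case 1 of the Master Theorem (c < log_b(a), work dominated by leaves), giving O(n^(log_3 26)).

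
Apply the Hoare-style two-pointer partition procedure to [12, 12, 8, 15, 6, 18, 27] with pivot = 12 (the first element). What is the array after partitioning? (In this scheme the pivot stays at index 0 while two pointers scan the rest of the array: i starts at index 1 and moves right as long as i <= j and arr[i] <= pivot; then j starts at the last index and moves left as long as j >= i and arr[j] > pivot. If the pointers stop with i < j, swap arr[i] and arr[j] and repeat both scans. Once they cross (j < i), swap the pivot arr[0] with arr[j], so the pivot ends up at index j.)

Hoare-style two-pointer partition with pivot = 12:

Initial array: [12, 12, 8, 15, 6, 18, 27]

Pointers start at i = 1, j = 6.
i stops at index 3 (arr[3]=15 > 12), j stops at index 4 (arr[4]=6 <= 12): swap arr[3] and arr[4], array becomes [12, 12, 8, 6, 15, 18, 27]
i ends at 4, j ends at 3: the pointers have crossed (j < i), so scanning stops.

Swap pivot arr[0] with arr[3] to place pivot at position 3: [6, 12, 8, 12, 15, 18, 27]
Pivot position: 3

After partitioning with pivot 12, the array becomes [6, 12, 8, 12, 15, 18, 27]. The pivot is placed at index 3. All elements to the left of the pivot are <= 12, and all elements to the right are > 12.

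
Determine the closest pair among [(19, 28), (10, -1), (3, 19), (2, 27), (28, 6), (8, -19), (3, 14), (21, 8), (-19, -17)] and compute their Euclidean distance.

Computing all pairwise distances among 9 points:

d((19, 28), (10, -1)) = 30.3645
d((19, 28), (3, 19)) = 18.3576
d((19, 28), (2, 27)) = 17.0294
d((19, 28), (28, 6)) = 23.7697
d((19, 28), (8, -19)) = 48.2701
d((19, 28), (3, 14)) = 21.2603
d((19, 28), (21, 8)) = 20.0998
d((19, 28), (-19, -17)) = 58.8982
d((10, -1), (3, 19)) = 21.1896
d((10, -1), (2, 27)) = 29.1204
d((10, -1), (28, 6)) = 19.3132
d((10, -1), (8, -19)) = 18.1108
d((10, -1), (3, 14)) = 16.5529
d((10, -1), (21, 8)) = 14.2127
d((10, -1), (-19, -17)) = 33.121
d((3, 19), (2, 27)) = 8.0623
d((3, 19), (28, 6)) = 28.178
d((3, 19), (8, -19)) = 38.3275
d((3, 19), (3, 14)) = 5.0 <-- minimum
d((3, 19), (21, 8)) = 21.095
d((3, 19), (-19, -17)) = 42.19
d((2, 27), (28, 6)) = 33.4215
d((2, 27), (8, -19)) = 46.3897
d((2, 27), (3, 14)) = 13.0384
d((2, 27), (21, 8)) = 26.8701
d((2, 27), (-19, -17)) = 48.7545
d((28, 6), (8, -19)) = 32.0156
d((28, 6), (3, 14)) = 26.2488
d((28, 6), (21, 8)) = 7.2801
d((28, 6), (-19, -17)) = 52.3259
d((8, -19), (3, 14)) = 33.3766
d((8, -19), (21, 8)) = 29.9666
d((8, -19), (-19, -17)) = 27.074
d((3, 14), (21, 8)) = 18.9737
d((3, 14), (-19, -17)) = 38.0132
d((21, 8), (-19, -17)) = 47.1699

Closest pair: (3, 19) and (3, 14) with distance 5.0

The closest pair is (3, 19) and (3, 14) with Euclidean distance 5.0. For 9 points, brute-force pairwise comparison is shown above. For large n, the divide-and-conquer algorithm (sort by x, recurse on halves, check the dividing strip) achieves O(n log n).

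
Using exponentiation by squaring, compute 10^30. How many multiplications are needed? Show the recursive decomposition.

Computing 10^30 by squaring (build up from 10^1; each line after the first costs one multiplication):

10^1 = 10
10^2 = (10^1)^2 = 10^2 = 100
10^3 = 10 * 10^2 = 10 * 100 = 1000
10^6 = (10^3)^2 = 1000^2 = 1000000
10^7 = 10 * 10^6 = 10 * 1000000 = 10000000
10^14 = (10^7)^2 = 10000000^2 = 100000000000000
10^15 = 10 * 10^14 = 10 * 100000000000000 = 1000000000000000
10^30 = (10^15)^2 = 1000000000000000^2 = 1000000000000000000000000000000

Result: 1000000000000000000000000000000
Multiplications needed: 7 (7 lines after 10^1)

10^30 = 1000000000000000000000000000000. Using exponentiation by squaring, this requires 7 multiplications. The key idea: if the exponent is even, square the half-power; if odd, multiply by the base once.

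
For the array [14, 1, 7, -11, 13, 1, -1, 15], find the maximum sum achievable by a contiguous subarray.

Using Kadane's algorithm on [14, 1, 7, -11, 13, 1, -1, 15]:

Scanning through the array:
Position 1 (value 1): max_ending_here = 15, max_so_far = 15
Position 2 (value 7): max_ending_here = 22, max_so_far = 22
Position 3 (value -11): max_ending_here = 11, max_so_far = 22
Position 4 (value 13): max_ending_here = 24, max_so_far = 24
Position 5 (value 1): max_ending_here = 25, max_so_far = 25
Position 6 (value -1): max_ending_here = 24, max_so_far = 25
Position 7 (value 15): max_ending_here = 39, max_so_far = 39

Maximum subarray: [14, 1, 7, -11, 13, 1, -1, 15]
Maximum sum: 39

The maximum subarray is [14, 1, 7, -11, 13, 1, -1, 15] with sum 39. This subarray runs from index 0 to index 7.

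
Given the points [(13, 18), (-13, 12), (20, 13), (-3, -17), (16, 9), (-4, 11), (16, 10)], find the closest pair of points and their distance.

Computing all pairwise distances among 7 points:

d((13, 18), (-13, 12)) = 26.6833
d((13, 18), (20, 13)) = 8.6023
d((13, 18), (-3, -17)) = 38.4838
d((13, 18), (16, 9)) = 9.4868
d((13, 18), (-4, 11)) = 18.3848
d((13, 18), (16, 10)) = 8.544
d((-13, 12), (20, 13)) = 33.0151
d((-13, 12), (-3, -17)) = 30.6757
d((-13, 12), (16, 9)) = 29.1548
d((-13, 12), (-4, 11)) = 9.0554
d((-13, 12), (16, 10)) = 29.0689
d((20, 13), (-3, -17)) = 37.8021
d((20, 13), (16, 9)) = 5.6569
d((20, 13), (-4, 11)) = 24.0832
d((20, 13), (16, 10)) = 5.0
d((-3, -17), (16, 9)) = 32.2025
d((-3, -17), (-4, 11)) = 28.0179
d((-3, -17), (16, 10)) = 33.0151
d((16, 9), (-4, 11)) = 20.0998
d((16, 9), (16, 10)) = 1.0 <-- minimum
d((-4, 11), (16, 10)) = 20.025

Closest pair: (16, 9) and (16, 10) with distance 1.0

The closest pair is (16, 9) and (16, 10) with Euclidean distance 1.0. For 7 points, brute-force pairwise comparison is shown above. For large n, the divide-and-conquer algorithm (sort by x, recurse on halves, check the dividing strip) achieves O(n log n).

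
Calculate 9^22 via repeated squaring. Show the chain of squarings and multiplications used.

Computing 9^22 by squaring (build up from 9^1; each line after the first costs one multiplication):

9^1 = 9
9^2 = (9^1)^2 = 9^2 = 81
9^4 = (9^2)^2 = 81^2 = 6561
9^5 = 9 * 9^4 = 9 * 6561 = 59049
9^10 = (9^5)^2 = 59049^2 = 3486784401
9^11 = 9 * 9^10 = 9 * 3486784401 = 31381059609
9^22 = (9^11)^2 = 31381059609^2 = 984770902183611232881

Result: 984770902183611232881
Multiplications needed: 6 (6 lines after 9^1)

9^22 = 984770902183611232881. Using exponentiation by squaring, this requires 6 multiplications. The key idea: if the exponent is even, square the half-power; if odd, multiply by the base once.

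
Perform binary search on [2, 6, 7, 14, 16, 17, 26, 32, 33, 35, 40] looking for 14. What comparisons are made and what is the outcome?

Binary search for 14 in [2, 6, 7, 14, 16, 17, 26, 32, 33, 35, 40]:

lo=0, hi=10, mid=5, arr[mid]=17 -> 17 > 14, search left half
lo=0, hi=4, mid=2, arr[mid]=7 -> 7 < 14, search right half
lo=3, hi=4, mid=3, arr[mid]=14 -> Found target at index 3!

Binary search finds 14 at index 3 after 3 comparisons. The search repeatedly halves the search space by comparing with the middle element.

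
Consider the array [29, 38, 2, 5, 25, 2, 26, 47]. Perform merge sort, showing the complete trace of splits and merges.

Merge sort trace:

Split: [29, 38, 2, 5, 25, 2, 26, 47] -> [29, 38, 2, 5] and [25, 2, 26, 47]
  Split: [29, 38, 2, 5] -> [29, 38] and [2, 5]
    Split: [29, 38] -> [29] and [38]
    Merge: [29] + [38] -> [29, 38]
    Split: [2, 5] -> [2] and [5]
    Merge: [2] + [5] -> [2, 5]
  Merge: [29, 38] + [2, 5] -> [2, 5, 29, 38]
  Split: [25, 2, 26, 47] -> [25, 2] and [26, 47]
    Split: [25, 2] -> [25] and [2]
    Merge: [25] + [2] -> [2, 25]
    Split: [26, 47] -> [26] and [47]
    Merge: [26] + [47] -> [26, 47]
  Merge: [2, 25] + [26, 47] -> [2, 25, 26, 47]
Merge: [2, 5, 29, 38] + [2, 25, 26, 47] -> [2, 2, 5, 25, 26, 29, 38, 47]

Final sorted array: [2, 2, 5, 25, 26, 29, 38, 47]

The merge sort proceeds by recursively splitting the array and merging sorted halves.
After all merges, the sorted array is [2, 2, 5, 25, 26, 29, 38, 47].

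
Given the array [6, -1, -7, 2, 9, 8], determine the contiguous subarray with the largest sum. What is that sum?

Using Kadane's algorithm on [6, -1, -7, 2, 9, 8]:

Scanning through the array:
Position 1 (value -1): max_ending_here = 5, max_so_far = 6
Position 2 (value -7): max_ending_here = -2, max_so_far = 6
Position 3 (value 2): max_ending_here = 2, max_so_far = 6
Position 4 (value 9): max_ending_here = 11, max_so_far = 11
Position 5 (value 8): max_ending_here = 19, max_so_far = 19

Maximum subarray: [2, 9, 8]
Maximum sum: 19

The maximum subarray is [2, 9, 8] with sum 19. This subarray runs from index 3 to index 5.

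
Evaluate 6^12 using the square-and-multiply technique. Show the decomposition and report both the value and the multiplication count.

Computing 6^12 by squaring (build up from 6^1; each line after the first costs one multiplication):

6^1 = 6
6^2 = (6^1)^2 = 6^2 = 36
6^3 = 6 * 6^2 = 6 * 36 = 216
6^6 = (6^3)^2 = 216^2 = 46656
6^12 = (6^6)^2 = 46656^2 = 2176782336

Result: 2176782336
Multiplications needed: 4 (4 lines after 6^1)

6^12 = 2176782336. Using exponentiation by squaring, this requires 4 multiplications. The key idea: if the exponent is even, square the half-power; if odd, multiply by the base once.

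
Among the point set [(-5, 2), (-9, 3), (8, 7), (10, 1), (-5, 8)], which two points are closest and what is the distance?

Computing all pairwise distances among 5 points:

d((-5, 2), (-9, 3)) = 4.1231 <-- minimum
d((-5, 2), (8, 7)) = 13.9284
d((-5, 2), (10, 1)) = 15.0333
d((-5, 2), (-5, 8)) = 6.0
d((-9, 3), (8, 7)) = 17.4642
d((-9, 3), (10, 1)) = 19.105
d((-9, 3), (-5, 8)) = 6.4031
d((8, 7), (10, 1)) = 6.3246
d((8, 7), (-5, 8)) = 13.0384
d((10, 1), (-5, 8)) = 16.5529

Closest pair: (-5, 2) and (-9, 3) with distance 4.1231

The closest pair is (-5, 2) and (-9, 3) with Euclidean distance 4.1231. For 5 points, brute-force pairwise comparison is shown above. For large n, the divide-and-conquer algorithm (sort by x, recurse on halves, check the dividing strip) achieves O(n log n).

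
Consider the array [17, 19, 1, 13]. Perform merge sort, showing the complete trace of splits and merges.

Merge sort trace:

Split: [17, 19, 1, 13] -> [17, 19] and [1, 13]
  Split: [17, 19] -> [17] and [19]
  Merge: [17] + [19] -> [17, 19]
  Split: [1, 13] -> [1] and [13]
  Merge: [1] + [13] -> [1, 13]
Merge: [17, 19] + [1, 13] -> [1, 13, 17, 19]

Final sorted array: [1, 13, 17, 19]

The merge sort proceeds by recursively splitting the array and merging sorted halves.
After all merges, the sorted array is [1, 13, 17, 19].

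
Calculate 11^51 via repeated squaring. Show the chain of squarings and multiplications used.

Computing 11^51 by squaring (build up from 11^1; each line after the first costs one multiplication):

11^1 = 11
11^2 = (11^1)^2 = 11^2 = 121
11^3 = 11 * 11^2 = 11 * 121 = 1331
11^6 = (11^3)^2 = 1331^2 = 1771561
11^12 = (11^6)^2 = 1771561^2 = 3138428376721
11^24 = (11^12)^2 = 3138428376721^2 = 9849732675807611094711841
11^25 = 11 * 11^24 = 11 * 9849732675807611094711841 = 108347059433883722041830251
11^50 = (11^25)^2 = 108347059433883722041830251^2 = 11739085287969531650666649599035831993898213898723001
11^51 = 11 * 11^50 = 11 * 11739085287969531650666649599035831993898213898723001 = 129129938167664848157333145589394151932880352885953011

Result: 129129938167664848157333145589394151932880352885953011
Multiplications needed: 8 (8 lines after 11^1)

11^51 = 129129938167664848157333145589394151932880352885953011. Using exponentiation by squaring, this requires 8 multiplications. The key idea: if the exponent is even, square the half-power; if odd, multiply by the base once.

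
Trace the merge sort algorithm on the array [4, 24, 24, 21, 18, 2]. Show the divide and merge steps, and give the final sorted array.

Merge sort trace:

Split: [4, 24, 24, 21, 18, 2] -> [4, 24, 24] and [21, 18, 2]
  Split: [4, 24, 24] -> [4] and [24, 24]
    Split: [24, 24] -> [24] and [24]
    Merge: [24] + [24] -> [24, 24]
  Merge: [4] + [24, 24] -> [4, 24, 24]
  Split: [21, 18, 2] -> [21] and [18, 2]
    Split: [18, 2] -> [18] and [2]
    Merge: [18] + [2] -> [2, 18]
  Merge: [21] + [2, 18] -> [2, 18, 21]
Merge: [4, 24, 24] + [2, 18, 21] -> [2, 4, 18, 21, 24, 24]

Final sorted array: [2, 4, 18, 21, 24, 24]

The merge sort proceeds by recursively splitting the array and merging sorted halves.
After all merges, the sorted array is [2, 4, 18, 21, 24, 24].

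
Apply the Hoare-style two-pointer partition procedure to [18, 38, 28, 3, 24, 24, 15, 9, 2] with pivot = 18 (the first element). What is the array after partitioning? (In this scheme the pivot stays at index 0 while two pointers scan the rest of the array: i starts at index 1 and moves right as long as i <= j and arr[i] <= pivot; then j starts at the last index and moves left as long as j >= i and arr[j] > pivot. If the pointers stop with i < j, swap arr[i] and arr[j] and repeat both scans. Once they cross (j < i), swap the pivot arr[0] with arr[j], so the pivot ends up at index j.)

Hoare-style two-pointer partition with pivot = 18:

Initial array: [18, 38, 28, 3, 24, 24, 15, 9, 2]

Pointers start at i = 1, j = 8.
i stops at index 1 (arr[1]=38 > 18), j stops at index 8 (arr[8]=2 <= 18): swap arr[1] and arr[8], array becomes [18, 2, 28, 3, 24, 24, 15, 9, 38]
i stops at index 2 (arr[2]=28 > 18), j stops at index 7 (arr[7]=9 <= 18): swap arr[2] and arr[7], array becomes [18, 2, 9, 3, 24, 24, 15, 28, 38]
i stops at index 4 (arr[4]=24 > 18), j stops at index 6 (arr[6]=15 <= 18): swap arr[4] and arr[6], array becomes [18, 2, 9, 3, 15, 24, 24, 28, 38]
i ends at 5, j ends at 4: the pointers have crossed (j < i), so scanning stops.

Swap pivot arr[0] with arr[4] to place pivot at position 4: [15, 2, 9, 3, 18, 24, 24, 28, 38]
Pivot position: 4

After partitioning with pivot 18, the array becomes [15, 2, 9, 3, 18, 24, 24, 28, 38]. The pivot is placed at index 4. All elements to the left of the pivot are <= 18, and all elements to the right are > 18.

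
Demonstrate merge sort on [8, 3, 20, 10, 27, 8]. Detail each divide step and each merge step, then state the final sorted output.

Merge sort trace:

Split: [8, 3, 20, 10, 27, 8] -> [8, 3, 20] and [10, 27, 8]
  Split: [8, 3, 20] -> [8] and [3, 20]
    Split: [3, 20] -> [3] and [20]
    Merge: [3] + [20] -> [3, 20]
  Merge: [8] + [3, 20] -> [3, 8, 20]
  Split: [10, 27, 8] -> [10] and [27, 8]
    Split: [27, 8] -> [27] and [8]
    Merge: [27] + [8] -> [8, 27]
  Merge: [10] + [8, 27] -> [8, 10, 27]
Merge: [3, 8, 20] + [8, 10, 27] -> [3, 8, 8, 10, 20, 27]

Final sorted array: [3, 8, 8, 10, 20, 27]

The merge sort proceeds by recursively splitting the array and merging sorted halves.
After all merges, the sorted array is [3, 8, 8, 10, 20, 27].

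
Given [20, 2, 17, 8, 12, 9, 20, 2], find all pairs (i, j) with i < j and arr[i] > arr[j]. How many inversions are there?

Finding inversions in [20, 2, 17, 8, 12, 9, 20, 2]:

(0, 1): arr[0]=20 > arr[1]=2
(0, 2): arr[0]=20 > arr[2]=17
(0, 3): arr[0]=20 > arr[3]=8
(0, 4): arr[0]=20 > arr[4]=12
(0, 5): arr[0]=20 > arr[5]=9
(0, 7): arr[0]=20 > arr[7]=2
(2, 3): arr[2]=17 > arr[3]=8
(2, 4): arr[2]=17 > arr[4]=12
(2, 5): arr[2]=17 > arr[5]=9
(2, 7): arr[2]=17 > arr[7]=2
(3, 7): arr[3]=8 > arr[7]=2
(4, 5): arr[4]=12 > arr[5]=9
(4, 7): arr[4]=12 > arr[7]=2
(5, 7): arr[5]=9 > arr[7]=2
(6, 7): arr[6]=20 > arr[7]=2

Total inversions: 15

The array has 15 inversion(s): (0,1), (0,2), (0,3), (0,4), (0,5), (0,7), (2,3), (2,4), (2,5), (2,7), (3,7), (4,5), (4,7), (5,7), (6,7). Each pair (i,j) satisfies i < j and arr[i] > arr[j].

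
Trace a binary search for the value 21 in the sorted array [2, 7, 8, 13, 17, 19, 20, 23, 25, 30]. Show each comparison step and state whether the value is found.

Binary search for 21 in [2, 7, 8, 13, 17, 19, 20, 23, 25, 30]:

lo=0, hi=9, mid=4, arr[mid]=17 -> 17 < 21, search right half
lo=5, hi=9, mid=7, arr[mid]=23 -> 23 > 21, search left half
lo=5, hi=6, mid=5, arr[mid]=19 -> 19 < 21, search right half
lo=6, hi=6, mid=6, arr[mid]=20 -> 20 < 21, search right half
lo=7 > hi=6, target 21 not found

Binary search determines that 21 is not in the array after 4 comparisons. The search space was exhausted without finding the target.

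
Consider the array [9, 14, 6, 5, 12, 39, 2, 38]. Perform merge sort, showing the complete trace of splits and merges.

Merge sort trace:

Split: [9, 14, 6, 5, 12, 39, 2, 38] -> [9, 14, 6, 5] and [12, 39, 2, 38]
  Split: [9, 14, 6, 5] -> [9, 14] and [6, 5]
    Split: [9, 14] -> [9] and [14]
    Merge: [9] + [14] -> [9, 14]
    Split: [6, 5] -> [6] and [5]
    Merge: [6] + [5] -> [5, 6]
  Merge: [9, 14] + [5, 6] -> [5, 6, 9, 14]
  Split: [12, 39, 2, 38] -> [12, 39] and [2, 38]
    Split: [12, 39] -> [12] and [39]
    Merge: [12] + [39] -> [12, 39]
    Split: [2, 38] -> [2] and [38]
    Merge: [2] + [38] -> [2, 38]
  Merge: [12, 39] + [2, 38] -> [2, 12, 38, 39]
Merge: [5, 6, 9, 14] + [2, 12, 38, 39] -> [2, 5, 6, 9, 12, 14, 38, 39]

Final sorted array: [2, 5, 6, 9, 12, 14, 38, 39]

The merge sort proceeds by recursively splitting the array and merging sorted halves.
After all merges, the sorted array is [2, 5, 6, 9, 12, 14, 38, 39].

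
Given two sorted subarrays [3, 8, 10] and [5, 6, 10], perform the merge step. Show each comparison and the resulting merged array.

Merging process:

Compare 3 vs 5: take 3 from left. Merged: [3]
Compare 8 vs 5: take 5 from right. Merged: [3, 5]
Compare 8 vs 6: take 6 from right. Merged: [3, 5, 6]
Compare 8 vs 10: take 8 from left. Merged: [3, 5, 6, 8]
Compare 10 vs 10: take 10 from left. Merged: [3, 5, 6, 8, 10]
Append remaining from right: [10]. Merged: [3, 5, 6, 8, 10, 10]

Final merged array: [3, 5, 6, 8, 10, 10]
Total comparisons: 5

The merged array is [3, 5, 6, 8, 10, 10], requiring 5 comparisons. The merge step runs in O(n) time where n is the total number of elements.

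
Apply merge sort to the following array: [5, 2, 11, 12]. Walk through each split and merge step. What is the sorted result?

Merge sort trace:

Split: [5, 2, 11, 12] -> [5, 2] and [11, 12]
  Split: [5, 2] -> [5] and [2]
  Merge: [5] + [2] -> [2, 5]
  Split: [11, 12] -> [11] and [12]
  Merge: [11] + [12] -> [11, 12]
Merge: [2, 5] + [11, 12] -> [2, 5, 11, 12]

Final sorted array: [2, 5, 11, 12]

The merge sort proceeds by recursively splitting the array and merging sorted halves.
After all merges, the sorted array is [2, 5, 11, 12].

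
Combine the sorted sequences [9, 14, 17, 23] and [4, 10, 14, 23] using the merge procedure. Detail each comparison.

Merging process:

Compare 9 vs 4: take 4 from right. Merged: [4]
Compare 9 vs 10: take 9 from left. Merged: [4, 9]
Compare 14 vs 10: take 10 from right. Merged: [4, 9, 10]
Compare 14 vs 14: take 14 from left. Merged: [4, 9, 10, 14]
Compare 17 vs 14: take 14 from right. Merged: [4, 9, 10, 14, 14]
Compare 17 vs 23: take 17 from left. Merged: [4, 9, 10, 14, 14, 17]
Compare 23 vs 23: take 23 from left. Merged: [4, 9, 10, 14, 14, 17, 23]
Append remaining from right: [23]. Merged: [4, 9, 10, 14, 14, 17, 23, 23]

Final merged array: [4, 9, 10, 14, 14, 17, 23, 23]
Total comparisons: 7

The merged array is [4, 9, 10, 14, 14, 17, 23, 23], requiring 7 comparisons. The merge step runs in O(n) time where n is the total number of elements.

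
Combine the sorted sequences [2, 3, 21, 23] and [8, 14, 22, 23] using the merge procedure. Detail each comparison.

Merging process:

Compare 2 vs 8: take 2 from left. Merged: [2]
Compare 3 vs 8: take 3 from left. Merged: [2, 3]
Compare 21 vs 8: take 8 from right. Merged: [2, 3, 8]
Compare 21 vs 14: take 14 from right. Merged: [2, 3, 8, 14]
Compare 21 vs 22: take 21 from left. Merged: [2, 3, 8, 14, 21]
Compare 23 vs 22: take 22 from right. Merged: [2, 3, 8, 14, 21, 22]
Compare 23 vs 23: take 23 from left. Merged: [2, 3, 8, 14, 21, 22, 23]
Append remaining from right: [23]. Merged: [2, 3, 8, 14, 21, 22, 23, 23]

Final merged array: [2, 3, 8, 14, 21, 22, 23, 23]
Total comparisons: 7

The merged array is [2, 3, 8, 14, 21, 22, 23, 23], requiring 7 comparisons. The merge step runs in O(n) time where n is the total number of elements.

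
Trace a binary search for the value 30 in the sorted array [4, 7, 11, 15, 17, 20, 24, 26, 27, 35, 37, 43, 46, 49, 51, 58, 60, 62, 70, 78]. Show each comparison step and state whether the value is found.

Binary search for 30 in [4, 7, 11, 15, 17, 20, 24, 26, 27, 35, 37, 43, 46, 49, 51, 58, 60, 62, 70, 78]:

lo=0, hi=19, mid=9, arr[mid]=35 -> 35 > 30, search left half
lo=0, hi=8, mid=4, arr[mid]=17 -> 17 < 30, search right half
lo=5, hi=8, mid=6, arr[mid]=24 -> 24 < 30, search right half
lo=7, hi=8, mid=7, arr[mid]=26 -> 26 < 30, search right half
lo=8, hi=8, mid=8, arr[mid]=27 -> 27 < 30, search right half
lo=9 > hi=8, target 30 not found

Binary search determines that 30 is not in the array after 5 comparisons. The search space was exhausted without finding the target.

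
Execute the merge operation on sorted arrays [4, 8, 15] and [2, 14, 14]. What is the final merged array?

Merging process:

Compare 4 vs 2: take 2 from right. Merged: [2]
Compare 4 vs 14: take 4 from left. Merged: [2, 4]
Compare 8 vs 14: take 8 from left. Merged: [2, 4, 8]
Compare 15 vs 14: take 14 from right. Merged: [2, 4, 8, 14]
Compare 15 vs 14: take 14 from right. Merged: [2, 4, 8, 14, 14]
Append remaining from left: [15]. Merged: [2, 4, 8, 14, 14, 15]

Final merged array: [2, 4, 8, 14, 14, 15]
Total comparisons: 5

The merged array is [2, 4, 8, 14, 14, 15], requiring 5 comparisons. The merge step runs in O(n) time where n is the total number of elements.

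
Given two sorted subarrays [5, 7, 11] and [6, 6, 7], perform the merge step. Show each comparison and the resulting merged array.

Merging process:

Compare 5 vs 6: take 5 from left. Merged: [5]
Compare 7 vs 6: take 6 from right. Merged: [5, 6]
Compare 7 vs 6: take 6 from right. Merged: [5, 6, 6]
Compare 7 vs 7: take 7 from left. Merged: [5, 6, 6, 7]
Compare 11 vs 7: take 7 from right. Merged: [5, 6, 6, 7, 7]
Append remaining from left: [11]. Merged: [5, 6, 6, 7, 7, 11]

Final merged array: [5, 6, 6, 7, 7, 11]
Total comparisons: 5

The merged array is [5, 6, 6, 7, 7, 11], requiring 5 comparisons. The merge step runs in O(n) time where n is the total number of elements.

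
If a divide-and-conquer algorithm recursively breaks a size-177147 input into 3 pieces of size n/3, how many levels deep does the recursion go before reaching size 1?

For divide and conquer with division factor 3:

Problem sizes at each level:
Level 0: 177147
Level 1: 59049
Level 2: 19683
Level 3: 6561
Level 4: 2187
Level 5: 729
Level 6: 243
Level 7: 81
Level 8: 27
Level 9: 9
Level 10: 3
Level 11: 1

The root is level 0 and the size-1 base case is level 11 (the tree spans levels 0 through 11, i.e. 12 levels counting the root), so the depth is the number of divisions: log_3(177147) = 11

The recursion tree depth is log_3(177147) = 11. At each level, the problem size is divided by 3, so it takes 11 divisions to reduce to a base case of size 1. The algorithm makes 3 recursive calls at each level.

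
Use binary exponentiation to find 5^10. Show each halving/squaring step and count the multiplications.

Computing 5^10 by squaring (build up from 5^1; each line after the first costs one multiplication):

5^1 = 5
5^2 = (5^1)^2 = 5^2 = 25
5^4 = (5^2)^2 = 25^2 = 625
5^5 = 5 * 5^4 = 5 * 625 = 3125
5^10 = (5^5)^2 = 3125^2 = 9765625

Result: 9765625
Multiplications needed: 4 (4 lines after 5^1)

5^10 = 9765625. Using exponentiation by squaring, this requires 4 multiplications. The key idea: if the exponent is even, square the half-power; if odd, multiply by the base once.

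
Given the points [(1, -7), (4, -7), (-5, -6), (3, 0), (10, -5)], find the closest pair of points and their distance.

Computing all pairwise distances among 5 points:

d((1, -7), (4, -7)) = 3.0 <-- minimum
d((1, -7), (-5, -6)) = 6.0828
d((1, -7), (3, 0)) = 7.2801
d((1, -7), (10, -5)) = 9.2195
d((4, -7), (-5, -6)) = 9.0554
d((4, -7), (3, 0)) = 7.0711
d((4, -7), (10, -5)) = 6.3246
d((-5, -6), (3, 0)) = 10.0
d((-5, -6), (10, -5)) = 15.0333
d((3, 0), (10, -5)) = 8.6023

Closest pair: (1, -7) and (4, -7) with distance 3.0

The closest pair is (1, -7) and (4, -7) with Euclidean distance 3.0. For 5 points, brute-force pairwise comparison is shown above. For large n, the divide-and-conquer algorithm (sort by x, recurse on halves, check the dividing strip) achieves O(n log n).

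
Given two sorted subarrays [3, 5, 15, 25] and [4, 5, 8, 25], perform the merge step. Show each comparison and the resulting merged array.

Merging process:

Compare 3 vs 4: take 3 from left. Merged: [3]
Compare 5 vs 4: take 4 from right. Merged: [3, 4]
Compare 5 vs 5: take 5 from left. Merged: [3, 4, 5]
Compare 15 vs 5: take 5 from right. Merged: [3, 4, 5, 5]
Compare 15 vs 8: take 8 from right. Merged: [3, 4, 5, 5, 8]
Compare 15 vs 25: take 15 from left. Merged: [3, 4, 5, 5, 8, 15]
Compare 25 vs 25: take 25 from left. Merged: [3, 4, 5, 5, 8, 15, 25]
Append remaining from right: [25]. Merged: [3, 4, 5, 5, 8, 15, 25, 25]

Final merged array: [3, 4, 5, 5, 8, 15, 25, 25]
Total comparisons: 7

The merged array is [3, 4, 5, 5, 8, 15, 25, 25], requiring 7 comparisons. The merge step runs in O(n) time where n is the total number of elements.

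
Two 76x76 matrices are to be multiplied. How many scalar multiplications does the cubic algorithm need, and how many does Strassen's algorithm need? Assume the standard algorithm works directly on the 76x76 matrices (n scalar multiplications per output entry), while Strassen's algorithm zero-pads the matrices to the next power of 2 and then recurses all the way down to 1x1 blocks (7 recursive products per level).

Matrix multiplication for 76x76 matrices:

Strassen's algorithm requires power-of-2 dimensions. Pad 76x76 to 128x128 (next power of 2).

Standard algorithm: 76^3 = 438976 multiplications
Strassen's algorithm: 7^(log2(128)) = 7^7 = 823543 multiplications
Difference: 438976 - 823543 = -384567 (Strassen uses MORE here due to padding overhead — for small or just-over-power-of-2 n, padding can outweigh the per-level savings)

Standard: 438976 multiplications (76^3). Strassen: 823543 multiplications (7^7, after padding to 128x128). Strassen reduces 8 recursive multiplications to 7 at each level.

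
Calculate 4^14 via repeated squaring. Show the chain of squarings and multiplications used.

Computing 4^14 by squaring (build up from 4^1; each line after the first costs one multiplication):

4^1 = 4
4^2 = (4^1)^2 = 4^2 = 16
4^3 = 4 * 4^2 = 4 * 16 = 64
4^6 = (4^3)^2 = 64^2 = 4096
4^7 = 4 * 4^6 = 4 * 4096 = 16384
4^14 = (4^7)^2 = 16384^2 = 268435456

Result: 268435456
Multiplications needed: 5 (5 lines after 4^1)

4^14 = 268435456. Using exponentiation by squaring, this requires 5 multiplications. The key idea: if the exponent is even, square the half-power; if odd, multiply by the base once.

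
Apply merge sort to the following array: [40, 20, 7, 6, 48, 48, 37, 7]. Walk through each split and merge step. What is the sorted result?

Merge sort trace:

Split: [40, 20, 7, 6, 48, 48, 37, 7] -> [40, 20, 7, 6] and [48, 48, 37, 7]
  Split: [40, 20, 7, 6] -> [40, 20] and [7, 6]
    Split: [40, 20] -> [40] and [20]
    Merge: [40] + [20] -> [20, 40]
    Split: [7, 6] -> [7] and [6]
    Merge: [7] + [6] -> [6, 7]
  Merge: [20, 40] + [6, 7] -> [6, 7, 20, 40]
  Split: [48, 48, 37, 7] -> [48, 48] and [37, 7]
    Split: [48, 48] -> [48] and [48]
    Merge: [48] + [48] -> [48, 48]
    Split: [37, 7] -> [37] and [7]
    Merge: [37] + [7] -> [7, 37]
  Merge: [48, 48] + [7, 37] -> [7, 37, 48, 48]
Merge: [6, 7, 20, 40] + [7, 37, 48, 48] -> [6, 7, 7, 20, 37, 40, 48, 48]

Final sorted array: [6, 7, 7, 20, 37, 40, 48, 48]

The merge sort proceeds by recursively splitting the array and merging sorted halves.
After all merges, the sorted array is [6, 7, 7, 20, 37, 40, 48, 48].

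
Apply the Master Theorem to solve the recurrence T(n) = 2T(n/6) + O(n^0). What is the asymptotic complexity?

Master Theorem for T(n) = 2T(n/6) + O(n^0):

a = 2, b = 6, c = 0
log_b(a) = log_6(2) = 0.3869

Case 1: c = 0 < log_6(2) = 0.3869
T(n) = O(n^(log_6 2))

For T(n) = 2T(n/6) + O(n^0): log_6(2) = 0.3869. This is Case 1 of the Master Theorem (c < log_b(a), work dominated by leaves), giving O(n^(log_6 2)).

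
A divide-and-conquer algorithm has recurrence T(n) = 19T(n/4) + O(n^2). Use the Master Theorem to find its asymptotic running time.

Master Theorem for T(n) = 19T(n/4) + O(n^2):

a = 19, b = 4, c = 2
log_b(a) = log_4(19) = 2.1240

Case 1: c = 2 < log_4(19) = 2.1240
T(n) = O(n^(log_4 19))

For T(n) = 19T(n/4) + O(n^2): log_4(19) = 2.1240. This is Case 1 of the Master Theorem (c < log_b(a), work dominated by leaves), giving O(n^(log_4 19)).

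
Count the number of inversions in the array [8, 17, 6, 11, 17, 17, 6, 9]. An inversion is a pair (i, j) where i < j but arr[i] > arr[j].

Finding inversions in [8, 17, 6, 11, 17, 17, 6, 9]:

(0, 2): arr[0]=8 > arr[2]=6
(0, 6): arr[0]=8 > arr[6]=6
(1, 2): arr[1]=17 > arr[2]=6
(1, 3): arr[1]=17 > arr[3]=11
(1, 6): arr[1]=17 > arr[6]=6
(1, 7): arr[1]=17 > arr[7]=9
(3, 6): arr[3]=11 > arr[6]=6
(3, 7): arr[3]=11 > arr[7]=9
(4, 6): arr[4]=17 > arr[6]=6
(4, 7): arr[4]=17 > arr[7]=9
(5, 6): arr[5]=17 > arr[6]=6
(5, 7): arr[5]=17 > arr[7]=9

Total inversions: 12

The array has 12 inversion(s): (0,2), (0,6), (1,2), (1,3), (1,6), (1,7), (3,6), (3,7), (4,6), (4,7), (5,6), (5,7). Each pair (i,j) satisfies i < j and arr[i] > arr[j].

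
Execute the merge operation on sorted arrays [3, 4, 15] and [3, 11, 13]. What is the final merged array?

Merging process:

Compare 3 vs 3: take 3 from left. Merged: [3]
Compare 4 vs 3: take 3 from right. Merged: [3, 3]
Compare 4 vs 11: take 4 from left. Merged: [3, 3, 4]
Compare 15 vs 11: take 11 from right. Merged: [3, 3, 4, 11]
Compare 15 vs 13: take 13 from right. Merged: [3, 3, 4, 11, 13]
Append remaining from left: [15]. Merged: [3, 3, 4, 11, 13, 15]

Final merged array: [3, 3, 4, 11, 13, 15]
Total comparisons: 5

The merged array is [3, 3, 4, 11, 13, 15], requiring 5 comparisons. The merge step runs in O(n) time where n is the total number of elements.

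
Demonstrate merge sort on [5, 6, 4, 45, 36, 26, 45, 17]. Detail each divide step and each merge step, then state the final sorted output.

Merge sort trace:

Split: [5, 6, 4, 45, 36, 26, 45, 17] -> [5, 6, 4, 45] and [36, 26, 45, 17]
  Split: [5, 6, 4, 45] -> [5, 6] and [4, 45]
    Split: [5, 6] -> [5] and [6]
    Merge: [5] + [6] -> [5, 6]
    Split: [4, 45] -> [4] and [45]
    Merge: [4] + [45] -> [4, 45]
  Merge: [5, 6] + [4, 45] -> [4, 5, 6, 45]
  Split: [36, 26, 45, 17] -> [36, 26] and [45, 17]
    Split: [36, 26] -> [36] and [26]
    Merge: [36] + [26] -> [26, 36]
    Split: [45, 17] -> [45] and [17]
    Merge: [45] + [17] -> [17, 45]
  Merge: [26, 36] + [17, 45] -> [17, 26, 36, 45]
Merge: [4, 5, 6, 45] + [17, 26, 36, 45] -> [4, 5, 6, 17, 26, 36, 45, 45]

Final sorted array: [4, 5, 6, 17, 26, 36, 45, 45]

The merge sort proceeds by recursively splitting the array and merging sorted halves.
After all merges, the sorted array is [4, 5, 6, 17, 26, 36, 45, 45].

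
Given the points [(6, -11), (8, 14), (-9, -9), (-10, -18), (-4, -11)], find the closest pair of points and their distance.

Computing all pairwise distances among 5 points:

d((6, -11), (8, 14)) = 25.0799
d((6, -11), (-9, -9)) = 15.1327
d((6, -11), (-10, -18)) = 17.4642
d((6, -11), (-4, -11)) = 10.0
d((8, 14), (-9, -9)) = 28.6007
d((8, 14), (-10, -18)) = 36.7151
d((8, 14), (-4, -11)) = 27.7308
d((-9, -9), (-10, -18)) = 9.0554
d((-9, -9), (-4, -11)) = 5.3852 <-- minimum
d((-10, -18), (-4, -11)) = 9.2195

Closest pair: (-9, -9) and (-4, -11) with distance 5.3852

The closest pair is (-9, -9) and (-4, -11) with Euclidean distance 5.3852. For 5 points, brute-force pairwise comparison is shown above. For large n, the divide-and-conquer algorithm (sort by x, recurse on halves, check the dividing strip) achieves O(n log n).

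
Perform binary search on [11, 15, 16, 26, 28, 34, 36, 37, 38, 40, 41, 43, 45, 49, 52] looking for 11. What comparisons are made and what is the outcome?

Binary search for 11 in [11, 15, 16, 26, 28, 34, 36, 37, 38, 40, 41, 43, 45, 49, 52]:

lo=0, hi=14, mid=7, arr[mid]=37 -> 37 > 11, search left half
lo=0, hi=6, mid=3, arr[mid]=26 -> 26 > 11, search left half
lo=0, hi=2, mid=1, arr[mid]=15 -> 15 > 11, search left half
lo=0, hi=0, mid=0, arr[mid]=11 -> Found target at index 0!

Binary search finds 11 at index 0 after 4 comparisons. The search repeatedly halves the search space by comparing with the middle element.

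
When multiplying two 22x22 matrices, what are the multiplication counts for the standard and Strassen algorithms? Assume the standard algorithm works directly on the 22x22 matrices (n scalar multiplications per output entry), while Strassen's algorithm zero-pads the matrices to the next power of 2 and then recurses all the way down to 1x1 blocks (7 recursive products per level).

Matrix multiplication for 22x22 matrices:

Strassen's algorithm requires power-of-2 dimensions. Pad 22x22 to 32x32 (next power of 2).

Standard algorithm: 22^3 = 10648 multiplications
Strassen's algorithm: 7^(log2(32)) = 7^5 = 16807 multiplications
Difference: 10648 - 16807 = -6159 (Strassen uses MORE here due to padding overhead — for small or just-over-power-of-2 n, padding can outweigh the per-level savings)

Standard: 10648 multiplications (22^3). Strassen: 16807 multiplications (7^5, after padding to 32x32). Strassen reduces 8 recursive multiplications to 7 at each level.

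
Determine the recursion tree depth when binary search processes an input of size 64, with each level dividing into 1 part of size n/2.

For divide and conquer with division factor 2:

Problem sizes at each level:
Level 0: 64
Level 1: 32
Level 2: 16
Level 3: 8
Level 4: 4
Level 5: 2
Level 6: 1

The root is level 0 and the size-1 base case is level 6 (the tree spans levels 0 through 6, i.e. 7 levels counting the root), so the depth is the number of divisions: log_2(64) = 6

The recursion tree depth is log_2(64) = 6. At each level, the problem size is divided by 2, so it takes 6 divisions to reduce to a base case of size 1. The algorithm makes 1 recursive call at each level.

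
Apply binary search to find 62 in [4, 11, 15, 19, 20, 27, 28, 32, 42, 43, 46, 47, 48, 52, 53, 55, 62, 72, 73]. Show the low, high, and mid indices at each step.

Binary search for 62 in [4, 11, 15, 19, 20, 27, 28, 32, 42, 43, 46, 47, 48, 52, 53, 55, 62, 72, 73]:

lo=0, hi=18, mid=9, arr[mid]=43 -> 43 < 62, search right half
lo=10, hi=18, mid=14, arr[mid]=53 -> 53 < 62, search right half
lo=15, hi=18, mid=16, arr[mid]=62 -> Found target at index 16!

Binary search finds 62 at index 16 after 3 comparisons. The search repeatedly halves the search space by comparing with the middle element.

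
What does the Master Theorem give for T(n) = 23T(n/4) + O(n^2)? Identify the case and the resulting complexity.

Master Theorem for T(n) = 23T(n/4) + O(n^2):

a = 23, b = 4, c = 2
log_b(a) = log_4(23) = 2.2618

Case 1: c = 2 < log_4(23) = 2.2618
T(n) = O(n^(log_4 23))

For T(n) = 23T(n/4) + O(n^2): log_4(23) = 2.2618. This is Case 1 of the Master Theorem (c < log_b(a), work dominated by leaves), giving O(n^(log_4 23)).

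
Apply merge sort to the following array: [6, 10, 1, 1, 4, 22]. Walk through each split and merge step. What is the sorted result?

Merge sort trace:

Split: [6, 10, 1, 1, 4, 22] -> [6, 10, 1] and [1, 4, 22]
  Split: [6, 10, 1] -> [6] and [10, 1]
    Split: [10, 1] -> [10] and [1]
    Merge: [10] + [1] -> [1, 10]
  Merge: [6] + [1, 10] -> [1, 6, 10]
  Split: [1, 4, 22] -> [1] and [4, 22]
    Split: [4, 22] -> [4] and [22]
    Merge: [4] + [22] -> [4, 22]
  Merge: [1] + [4, 22] -> [1, 4, 22]
Merge: [1, 6, 10] + [1, 4, 22] -> [1, 1, 4, 6, 10, 22]

Final sorted array: [1, 1, 4, 6, 10, 22]

The merge sort proceeds by recursively splitting the array and merging sorted halves.
After all merges, the sorted array is [1, 1, 4, 6, 10, 22].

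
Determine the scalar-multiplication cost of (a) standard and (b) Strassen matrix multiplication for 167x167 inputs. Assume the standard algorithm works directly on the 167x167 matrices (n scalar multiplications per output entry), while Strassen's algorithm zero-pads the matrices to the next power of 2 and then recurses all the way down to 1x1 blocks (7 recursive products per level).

Matrix multiplication for 167x167 matrices:

Strassen's algorithm requires power-of-2 dimensions. Pad 167x167 to 256x256 (next power of 2).

Standard algorithm: 167^3 = 4657463 multiplications
Strassen's algorithm: 7^(log2(256)) = 7^8 = 5764801 multiplications
Difference: 4657463 - 5764801 = -1107338 (Strassen uses MORE here due to padding overhead — for small or just-over-power-of-2 n, padding can outweigh the per-level savings)

Standard: 4657463 multiplications (167^3). Strassen: 5764801 multiplications (7^8, after padding to 256x256). Strassen reduces 8 recursive multiplications to 7 at each level.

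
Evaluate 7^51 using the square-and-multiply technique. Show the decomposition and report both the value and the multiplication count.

Computing 7^51 by squaring (build up from 7^1; each line after the first costs one multiplication):

7^1 = 7
7^2 = (7^1)^2 = 7^2 = 49
7^3 = 7 * 7^2 = 7 * 49 = 343
7^6 = (7^3)^2 = 343^2 = 117649
7^12 = (7^6)^2 = 117649^2 = 13841287201
7^24 = (7^12)^2 = 13841287201^2 = 191581231380566414401
7^25 = 7 * 7^24 = 7 * 191581231380566414401 = 1341068619663964900807
7^50 = (7^25)^2 = 1341068619663964900807^2 = 1798465042647412146620280340569649349251249
7^51 = 7 * 7^50 = 7 * 1798465042647412146620280340569649349251249 = 12589255298531885026341962383987545444758743

Result: 12589255298531885026341962383987545444758743
Multiplications needed: 8 (8 lines after 7^1)

7^51 = 12589255298531885026341962383987545444758743. Using exponentiation by squaring, this requires 8 multiplications. The key idea: if the exponent is even, square the half-power; if odd, multiply by the base once.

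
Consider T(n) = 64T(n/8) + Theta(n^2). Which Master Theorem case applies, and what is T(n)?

Master Theorem for T(n) = 64T(n/8) + O(n^2):

a = 64, b = 8, c = 2
log_b(a) = log_8(64) = 2.0000

Case 2: c = 2 = log_8(64) = 2.0000
T(n) = O(n^2 log n) = O(n^2 log n)

For T(n) = 64T(n/8) + O(n^2): log_8(64) = 2.0000. This is Case 2 of the Master Theorem (c = log_b(a), equal work at all levels), giving O(n^2 log n).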